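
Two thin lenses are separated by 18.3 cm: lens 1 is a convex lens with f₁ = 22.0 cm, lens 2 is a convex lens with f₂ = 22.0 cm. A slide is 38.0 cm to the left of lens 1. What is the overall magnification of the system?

Lens 1: 1/d_i1 = 1/(22.0) − 1/(38.0) = 0.01914, so d_i1 = 52.25 cm; m₁ = −d_i1/d_o1 = -1.375.
d_o2 = 18.3 − (52.25) = -33.95 cm (virtual object).
Lens 2: 1/d_i2 = 1/(22.0) − 1/(-33.95) = 0.07491, so d_i2 = 13.35 cm; m₂ = −d_i2/d_o2 = +0.3932.
m = m₁·m₂ = (-1.375)(+0.3932) = -0.541.

m = -0.541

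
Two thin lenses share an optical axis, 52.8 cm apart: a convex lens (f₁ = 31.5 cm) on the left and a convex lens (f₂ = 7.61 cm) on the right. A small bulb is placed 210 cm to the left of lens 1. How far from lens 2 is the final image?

14.7 cm

Lens 1: 1/d_i1 = 1/f₁ − 1/d_o1 = 1/(31.5) − 1/(210) = 0.02698, so d_i1 = 37.06 cm.
The intermediate image is 37.06 cm to the right of lens 1, which is 52.8 − (37.06) = 15.74 cm to the left of lens 2, so d_o2 = +15.74 cm.
Lens 2: 1/d_i2 = 1/f₂ − 1/d_o2 = 1/(7.61) − 1/(15.74) = 0.06787, so d_i2 = 14.7 cm.
The final image is real, 14.7 cm to the right of lens 2 (overall magnification ≈ 0.17).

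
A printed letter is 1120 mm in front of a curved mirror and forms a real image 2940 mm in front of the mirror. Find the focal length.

f = 811 mm (concave)

Real image ⇒ d_i = +2940 mm.
1/f = 1/d_o + 1/d_i = 1/(1120) + 1/(2940) = 0.001233, so f = 811 mm.
Since f is positive, the curved mirror is concave.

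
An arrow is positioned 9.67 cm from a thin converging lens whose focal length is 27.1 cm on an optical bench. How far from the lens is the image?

15.0 cm

Thin-lens equation: 1/q = 1/f − 1/p = 1/(27.10) − 1/(9.67) = 0.03690 − 0.1034 = -0.06651, so q = -15.0 cm.
The image is virtual, upright and enlarged, on the same side as the object.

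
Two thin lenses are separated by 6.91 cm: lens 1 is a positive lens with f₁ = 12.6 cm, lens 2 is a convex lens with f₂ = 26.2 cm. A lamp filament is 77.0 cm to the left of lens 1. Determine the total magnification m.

m = -0.149

Lens 1: 1/d_i1 = 1/(12.6) − 1/(77.0) = 0.06638, so d_i1 = 15.07 cm; m₁ = −d_i1/d_o1 = -0.1957.
d_o2 = 6.91 − (15.07) = -8.160 cm (virtual object).
Lens 2: 1/d_i2 = 1/(26.2) − 1/(-8.160) = 0.1607, so d_i2 = 6.222 cm; m₂ = −d_i2/d_o2 = +0.7625.
m = m₁·m₂ = (-0.1957)(+0.7625) = -0.149.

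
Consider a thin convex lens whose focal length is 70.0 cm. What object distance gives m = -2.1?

103 cm

m = −d_i/d_o ⇒ d_i = −m·d_o.
1/f = 1/d_o + 1/d_i = 1/d_o − 1/(m·d_o) = (1 − 1/m)/d_o, so d_o = f(1 − 1/m) = (70.00)(1 − 1/(-2.1)) = 103 cm.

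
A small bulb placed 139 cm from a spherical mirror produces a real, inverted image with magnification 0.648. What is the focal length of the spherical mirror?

m = −d_i/d_o ⇒ d_i = −m·d_o = −(-0.648)·(139) = 90.07 cm.
1/f = 1/d_o + 1/d_i = 1/(139) + 1/(90.07) = 0.01830, so f = 54.7 cm.
Since f is positive, the spherical mirror is concave.

f = 54.7 cm (concave)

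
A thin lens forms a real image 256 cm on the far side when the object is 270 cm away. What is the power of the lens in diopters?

d_i = +256 cm.
1/f = 1/d_o + 1/d_i = 1/(270) + 1/(256) = 0.007610 cm⁻¹.
f = 131.4 cm = 1.314 m, so P = 1/f = +0.761 D.

P = +0.761 D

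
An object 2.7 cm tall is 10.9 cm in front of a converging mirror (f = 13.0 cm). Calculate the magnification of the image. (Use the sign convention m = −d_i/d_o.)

1/d_i = 1/f − 1/d_o = 1/(13.00) − 1/(10.9) = -0.01482, so d_i = -67.48 cm.
m = −d_i/d_o = −(-67.48)/(10.9) = +6.19.
The image is virtual, upright and enlarged, behind the mirror.

m = +6.19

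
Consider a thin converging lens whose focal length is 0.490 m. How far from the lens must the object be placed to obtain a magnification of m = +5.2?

0.396 m

m = −d_i/d_o ⇒ d_i = −m·d_o.
1/f = 1/d_o + 1/d_i = 1/d_o − 1/(m·d_o) = (1 − 1/m)/d_o, so d_o = f(1 − 1/m) = (0.4900)(1 − 1/(+5.2)) = 0.396 m.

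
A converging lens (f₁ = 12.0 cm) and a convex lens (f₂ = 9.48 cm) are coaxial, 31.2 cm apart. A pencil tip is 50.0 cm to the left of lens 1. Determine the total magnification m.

m = +0.505

Lens 1: 1/d_i1 = 1/(12.0) − 1/(50.0) = 0.06333, so d_i1 = 15.79 cm; m₁ = −d_i1/d_o1 = -0.3158.
d_o2 = 31.2 − (15.79) = 15.41 cm.
Lens 2: 1/d_i2 = 1/(9.48) − 1/(15.41) = 0.04059, so d_i2 = 24.64 cm; m₂ = −d_i2/d_o2 = -1.599.
m = m₁·m₂ = (-0.3158)(-1.599) = +0.505.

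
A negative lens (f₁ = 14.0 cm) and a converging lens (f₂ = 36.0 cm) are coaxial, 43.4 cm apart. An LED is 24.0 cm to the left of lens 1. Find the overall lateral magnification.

m = -0.817

f₁ = −14.0 cm (diverging).
Lens 1: 1/d_i1 = 1/(-14.0) − 1/(24.0) = -0.1131, so d_i1 = -8.842 cm; m₁ = −d_i1/d_o1 = +0.3684.
d_o2 = 43.4 − (-8.842) = 52.24 cm.
Lens 2: 1/d_i2 = 1/(36.0) − 1/(52.24) = 0.008635, so d_i2 = 115.8 cm; m₂ = −d_i2/d_o2 = -2.217.
m = m₁·m₂ = (+0.3684)(-2.217) = -0.817.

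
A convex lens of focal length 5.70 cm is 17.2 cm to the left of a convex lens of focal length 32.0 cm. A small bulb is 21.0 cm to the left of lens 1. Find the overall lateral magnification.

Lens 1: 1/d_i1 = 1/(5.70) − 1/(21.0) = 0.1278, so d_i1 = 7.824 cm; m₁ = −d_i1/d_o1 = -0.3726.
d_o2 = 17.2 − (7.824) = 9.376 cm.
Lens 2: 1/d_i2 = 1/(32.0) − 1/(9.376) = -0.07541, so d_i2 = -13.26 cm; m₂ = −d_i2/d_o2 = +1.414.
m = m₁·m₂ = (-0.3726)(+1.414) = -0.527.

m = -0.527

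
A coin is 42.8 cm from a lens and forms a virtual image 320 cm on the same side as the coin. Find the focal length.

Virtual image ⇒ d_i = −320 cm.
1/f = 1/d_o + 1/d_i = 1/(42.8) + 1/(-320) = 0.02024, so f = 49.4 cm.
Since f is positive, the lens is converging.

f = 49.4 cm (converging)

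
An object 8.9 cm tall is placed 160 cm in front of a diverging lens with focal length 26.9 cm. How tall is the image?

For a diverging lens, f = -26.9 cm.
1/d_i = 1/f − 1/d_o = 1/(-26.90) − 1/(160) = -0.04342, so d_i = -23.03 cm.
m = −d_i/d_o = +0.1439.
|h_i| = |m|·h_o = 0.1439 × 8.9 = 1.28 cm. The image is virtual, upright and reduced, on the same side as the object.

1.28 cm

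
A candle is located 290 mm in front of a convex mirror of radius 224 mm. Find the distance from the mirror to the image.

f = R/2 = 224/2 = 112.0 mm; for a convex mirror, f = -112.0 mm.
Mirror equation: 1/d_i = 1/f − 1/d_o = 1/(-112.0) − 1/(290) = -0.008929 − 0.003448 = -0.01238, so d_i = -80.8 mm.
The image is virtual, upright and reduced, behind the mirror.

80.8 mm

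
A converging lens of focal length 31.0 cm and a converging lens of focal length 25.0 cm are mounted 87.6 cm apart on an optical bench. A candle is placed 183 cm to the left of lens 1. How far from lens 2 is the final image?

49.7 cm

Lens 1: 1/d_i1 = 1/f₁ − 1/d_o1 = 1/(31.0) − 1/(183) = 0.02679, so d_i1 = 37.32 cm.
The intermediate image is 37.32 cm to the right of lens 1, which is 87.6 − (37.32) = 50.28 cm to the left of lens 2, so d_o2 = +50.28 cm.
Lens 2: 1/d_i2 = 1/f₂ − 1/d_o2 = 1/(25.0) − 1/(50.28) = 0.02011, so d_i2 = 49.7 cm.
The final image is real, 49.7 cm to the right of lens 2 (overall magnification ≈ 0.20).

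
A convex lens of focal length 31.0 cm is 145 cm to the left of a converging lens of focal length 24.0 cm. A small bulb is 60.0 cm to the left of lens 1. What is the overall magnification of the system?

Lens 1: 1/d_i1 = 1/(31.0) − 1/(60.0) = 0.01559, so d_i1 = 64.14 cm; m₁ = −d_i1/d_o1 = -1.069.
d_o2 = 145 − (64.14) = 80.86 cm.
Lens 2: 1/d_i2 = 1/(24.0) − 1/(80.86) = 0.02930, so d_i2 = 34.13 cm; m₂ = −d_i2/d_o2 = -0.4221.
m = m₁·m₂ = (-1.069)(-0.4221) = +0.451.

m = +0.451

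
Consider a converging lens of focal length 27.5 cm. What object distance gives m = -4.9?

m = −d_i/d_o ⇒ d_i = −m·d_o.
1/f = 1/d_o + 1/d_i = 1/d_o − 1/(m·d_o) = (1 − 1/m)/d_o, so d_o = f(1 − 1/m) = (27.50)(1 − 1/(-4.9)) = 33.1 cm.

33.1 cm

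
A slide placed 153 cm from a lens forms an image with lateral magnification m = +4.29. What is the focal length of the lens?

f = 200 cm (converging)

m = −d_i/d_o ⇒ d_i = −m·d_o = −(+4.29)·(153) = -656.4 cm.
1/f = 1/d_o + 1/d_i = 1/(153) + 1/(-656.4) = 0.005012, so f = 200 cm.
Since f is positive, the lens is converging.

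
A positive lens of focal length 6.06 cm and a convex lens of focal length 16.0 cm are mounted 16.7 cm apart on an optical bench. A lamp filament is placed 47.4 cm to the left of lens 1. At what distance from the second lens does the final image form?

Lens 1: 1/d_i1 = 1/f₁ − 1/d_o1 = 1/(6.06) − 1/(47.4) = 0.1439, so d_i1 = 6.948 cm.
The intermediate image is 6.948 cm to the right of lens 1, which is 16.7 − (6.948) = 9.752 cm to the left of lens 2, so d_o2 = +9.752 cm.
Lens 2: 1/d_i2 = 1/f₂ − 1/d_o2 = 1/(16.0) − 1/(9.752) = -0.04004, so d_i2 = -25.0 cm.
The final image is virtual, 25.0 cm to the left of lens 2 (overall magnification ≈ -0.38).

25.0 cm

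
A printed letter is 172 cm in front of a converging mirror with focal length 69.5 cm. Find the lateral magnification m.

1/d_i = 1/f − 1/d_o = 1/(69.50) − 1/(172) = 0.008575, so d_i = 116.6 cm.
m = −d_i/d_o = −(116.6)/(172) = -0.678.
The image is real, inverted and reduced, in front of the mirror.

m = -0.678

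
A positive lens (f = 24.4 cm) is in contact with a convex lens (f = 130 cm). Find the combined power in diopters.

P = +4.87 D

P₁ = 1/f₁ = 1/(0.244 m) = +4.098 D; P₂ = 1/f₂ = 1/(1.30 m) = +0.7692 D.
For thin lenses in contact, P = P₁ + P₂ = (+4.098) + (+0.7692) = +4.87 D.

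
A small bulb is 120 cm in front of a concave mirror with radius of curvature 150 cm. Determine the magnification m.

m = -1.67

f = R/2 = 150/2 = 75.00 cm.
1/d_i = 1/f − 1/d_o = 1/(75.00) − 1/(120) = 0.005000, so d_i = 200.0 cm.
m = −d_i/d_o = −(200.0)/(120) = -1.67.
The image is real, inverted and enlarged, in front of the mirror.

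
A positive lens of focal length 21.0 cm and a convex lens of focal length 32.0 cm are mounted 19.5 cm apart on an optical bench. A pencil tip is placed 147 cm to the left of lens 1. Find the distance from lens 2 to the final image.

4.32 cm

Lens 1: 1/d_i1 = 1/f₁ − 1/d_o1 = 1/(21.0) − 1/(147) = 0.04082, so d_i1 = 24.50 cm.
The intermediate image is 24.50 cm to the right of lens 1, which lies 5.000 cm to the right of lens 2 — a virtual object — so d_o2 = −5.000 cm.
Lens 2: 1/d_i2 = 1/f₂ − 1/d_o2 = 1/(32.0) − 1/(-5.000) = 0.2313, so d_i2 = 4.32 cm.
The final image is real, 4.32 cm to the right of lens 2 (overall magnification ≈ -0.14).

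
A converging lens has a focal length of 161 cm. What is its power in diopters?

P = +0.621 D

f = 161 cm = 1.61 m.
P = 1/f = 1/(1.61 m) = +0.621 D.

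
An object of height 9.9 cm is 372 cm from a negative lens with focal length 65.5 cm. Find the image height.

1.48 cm

For a negative lens, f = -65.5 cm.
1/d_i = 1/f − 1/d_o = 1/(-65.50) − 1/(372) = -0.01796, so d_i = -55.69 cm.
m = −d_i/d_o = +0.1497.
|h_i| = |m|·h_o = 0.1497 × 9.9 = 1.48 cm. The image is virtual, upright and reduced, on the same side as the object.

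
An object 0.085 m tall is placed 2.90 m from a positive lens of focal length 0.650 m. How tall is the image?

1/d_i = 1/f − 1/d_o = 1/(0.6500) − 1/(2.90) = 1.194, so d_i = 0.8378 m.
m = −d_i/d_o = -0.2889.
|h_i| = |m|·h_o = 0.2889 × 0.085 = 0.0246 m. The image is real, inverted and reduced, on the far side of the lens.

0.0246 m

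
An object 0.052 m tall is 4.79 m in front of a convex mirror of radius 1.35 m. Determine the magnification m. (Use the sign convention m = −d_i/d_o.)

m = +0.124

f = R/2 = 1.35/2 = 0.6750 m; for a convex mirror, f = -0.6750 m.
1/d_i = 1/f − 1/d_o = 1/(-0.6750) − 1/(4.79) = -1.690, so d_i = -0.5916 m.
m = −d_i/d_o = −(-0.5916)/(4.79) = +0.124.
The image is virtual, upright and reduced, behind the mirror.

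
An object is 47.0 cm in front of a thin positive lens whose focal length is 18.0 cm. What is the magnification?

m = -0.621

1/d_i = 1/f − 1/d_o = 1/(18.00) − 1/(47.0) = 0.03428, so d_i = 29.17 cm.
m = −d_i/d_o = −(29.17)/(47.0) = -0.621.
The image is real, inverted and reduced, on the far side of the lens.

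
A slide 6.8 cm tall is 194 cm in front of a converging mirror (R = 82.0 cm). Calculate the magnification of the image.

m = -0.268

f = R/2 = 82.0/2 = 41.00 cm.
1/d_i = 1/f − 1/d_o = 1/(41.00) − 1/(194) = 0.01924, so d_i = 51.99 cm.
m = −d_i/d_o = −(51.99)/(194) = -0.268.
The image is real, inverted and reduced, in front of the mirror.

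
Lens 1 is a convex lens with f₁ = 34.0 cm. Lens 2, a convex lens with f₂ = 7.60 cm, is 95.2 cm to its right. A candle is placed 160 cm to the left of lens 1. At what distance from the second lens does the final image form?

8.90 cm

Lens 1: 1/d_i1 = 1/f₁ − 1/d_o1 = 1/(34.0) − 1/(160) = 0.02316, so d_i1 = 43.17 cm.
The intermediate image is 43.17 cm to the right of lens 1, which is 95.2 − (43.17) = 52.03 cm to the left of lens 2, so d_o2 = +52.03 cm.
Lens 2: 1/d_i2 = 1/f₂ − 1/d_o2 = 1/(7.60) − 1/(52.03) = 0.1124, so d_i2 = 8.90 cm.
The final image is real, 8.90 cm to the right of lens 2 (overall magnification ≈ 0.046).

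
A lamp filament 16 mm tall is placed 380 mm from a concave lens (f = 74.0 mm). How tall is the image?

For a concave lens, f = -74.0 mm.
1/d_i = 1/f − 1/d_o = 1/(-74.00) − 1/(380) = -0.01615, so d_i = -61.94 mm.
m = −d_i/d_o = +0.1630.
|h_i| = |m|·h_o = 0.1630 × 16 = 2.61 mm. The image is virtual, upright and reduced, on the same side as the object.

2.61 mm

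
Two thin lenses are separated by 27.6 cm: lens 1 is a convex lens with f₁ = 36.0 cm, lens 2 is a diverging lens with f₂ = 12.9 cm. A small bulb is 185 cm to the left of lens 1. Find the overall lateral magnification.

Lens 1: 1/d_i1 = 1/(36.0) − 1/(185) = 0.02237, so d_i1 = 44.70 cm; m₁ = −d_i1/d_o1 = -0.2416.
d_o2 = 27.6 − (44.70) = -17.10 cm (virtual object).
f₂ = −12.9 cm (diverging).
Lens 2: 1/d_i2 = 1/(-12.9) − 1/(-17.10) = -0.01904, so d_i2 = -52.52 cm; m₂ = −d_i2/d_o2 = -3.071.
m = m₁·m₂ = (-0.2416)(-3.071) = +0.742.

m = +0.742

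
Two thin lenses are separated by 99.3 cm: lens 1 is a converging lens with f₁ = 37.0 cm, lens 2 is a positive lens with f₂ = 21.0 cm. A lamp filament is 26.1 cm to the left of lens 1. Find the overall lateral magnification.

Lens 1: 1/d_i1 = 1/(37.0) − 1/(26.1) = -0.01129, so d_i1 = -88.60 cm; m₁ = −d_i1/d_o1 = +3.395.
d_o2 = 99.3 − (-88.60) = 187.9 cm.
Lens 2: 1/d_i2 = 1/(21.0) − 1/(187.9) = 0.04230, so d_i2 = 23.64 cm; m₂ = −d_i2/d_o2 = -0.1258.
m = m₁·m₂ = (+3.395)(-0.1258) = -0.427.

m = -0.427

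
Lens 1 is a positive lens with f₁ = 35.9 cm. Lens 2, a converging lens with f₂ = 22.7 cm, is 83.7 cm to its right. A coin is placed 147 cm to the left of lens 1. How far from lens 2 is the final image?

60.9 cm

Lens 1: 1/d_i1 = 1/f₁ − 1/d_o1 = 1/(35.9) − 1/(147) = 0.02105, so d_i1 = 47.50 cm.
The intermediate image is 47.50 cm to the right of lens 1, which is 83.7 − (47.50) = 36.20 cm to the left of lens 2, so d_o2 = +36.20 cm.
Lens 2: 1/d_i2 = 1/f₂ − 1/d_o2 = 1/(22.7) − 1/(36.20) = 0.01643, so d_i2 = 60.9 cm.
The final image is real, 60.9 cm to the right of lens 2 (overall magnification ≈ 0.54).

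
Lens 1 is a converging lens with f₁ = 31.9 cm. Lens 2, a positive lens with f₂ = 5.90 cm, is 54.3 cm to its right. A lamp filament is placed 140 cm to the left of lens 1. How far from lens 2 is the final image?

10.8 cm

Lens 1: 1/d_i1 = 1/f₁ − 1/d_o1 = 1/(31.9) − 1/(140) = 0.02421, so d_i1 = 41.31 cm.
The intermediate image is 41.31 cm to the right of lens 1, which is 54.3 − (41.31) = 12.99 cm to the left of lens 2, so d_o2 = +12.99 cm.
Lens 2: 1/d_i2 = 1/f₂ − 1/d_o2 = 1/(5.90) − 1/(12.99) = 0.09251, so d_i2 = 10.8 cm.
The final image is real, 10.8 cm to the right of lens 2 (overall magnification ≈ 0.25).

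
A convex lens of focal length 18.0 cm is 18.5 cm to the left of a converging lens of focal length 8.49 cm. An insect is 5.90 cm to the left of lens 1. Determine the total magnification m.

m = -0.672

Lens 1: 1/d_i1 = 1/(18.0) − 1/(5.90) = -0.1139, so d_i1 = -8.777 cm; m₁ = −d_i1/d_o1 = +1.488.
d_o2 = 18.5 − (-8.777) = 27.28 cm.
Lens 2: 1/d_i2 = 1/(8.49) − 1/(27.28) = 0.08113, so d_i2 = 12.33 cm; m₂ = −d_i2/d_o2 = -0.4518.
m = m₁·m₂ = (+1.488)(-0.4518) = -0.672.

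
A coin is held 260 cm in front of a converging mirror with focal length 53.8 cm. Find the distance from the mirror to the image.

Mirror equation: 1/q = 1/f − 1/p = 1/(53.80) − 1/(260) = 0.01859 − 0.003846 = 0.01474, so q = 67.8 cm.
The image is real, inverted and reduced, in front of the mirror.

67.8 cm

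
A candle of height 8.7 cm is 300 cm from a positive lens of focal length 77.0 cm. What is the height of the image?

1/d_i = 1/f − 1/d_o = 1/(77.00) − 1/(300) = 0.009654, so d_i = 103.6 cm.
m = −d_i/d_o = -0.3453.
|h_i| = |m|·h_o = 0.3453 × 8.7 = 3.00 cm. The image is real, inverted and reduced, on the far side of the lens.

3.00 cm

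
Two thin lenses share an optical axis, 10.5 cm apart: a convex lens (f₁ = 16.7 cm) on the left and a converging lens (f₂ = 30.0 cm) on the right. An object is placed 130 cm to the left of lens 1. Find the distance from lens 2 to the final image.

6.72 cm

Lens 1: 1/d_i1 = 1/f₁ − 1/d_o1 = 1/(16.7) − 1/(130) = 0.05219, so d_i1 = 19.16 cm.
The intermediate image is 19.16 cm to the right of lens 1, which lies 8.660 cm to the right of lens 2 — a virtual object — so d_o2 = −8.660 cm.
Lens 2: 1/d_i2 = 1/f₂ − 1/d_o2 = 1/(30.0) − 1/(-8.660) = 0.1488, so d_i2 = 6.72 cm.
The final image is real, 6.72 cm to the right of lens 2 (overall magnification ≈ -0.11).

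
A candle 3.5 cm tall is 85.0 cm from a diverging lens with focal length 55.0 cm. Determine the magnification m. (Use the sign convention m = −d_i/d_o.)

m = +0.393

For a diverging lens, f = -55.0 cm.
1/d_i = 1/f − 1/d_o = 1/(-55.00) − 1/(85.0) = -0.02995, so d_i = -33.39 cm.
m = −d_i/d_o = −(-33.39)/(85.0) = +0.393.
The image is virtual, upright and reduced, on the same side as the object.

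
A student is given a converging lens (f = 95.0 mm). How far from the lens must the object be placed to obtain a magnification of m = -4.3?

117 mm

m = −d_i/d_o ⇒ d_i = −m·d_o.
1/f = 1/d_o + 1/d_i = 1/d_o − 1/(m·d_o) = (1 − 1/m)/d_o, so d_o = f(1 − 1/m) = (95.00)(1 − 1/(-4.3)) = 117 mm.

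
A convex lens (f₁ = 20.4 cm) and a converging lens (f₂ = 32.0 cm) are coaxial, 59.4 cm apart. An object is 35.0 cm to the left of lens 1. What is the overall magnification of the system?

m = -2.08

Lens 1: 1/d_i1 = 1/(20.4) − 1/(35.0) = 0.02045, so d_i1 = 48.90 cm; m₁ = −d_i1/d_o1 = -1.397.
d_o2 = 59.4 − (48.90) = 10.50 cm.
Lens 2: 1/d_i2 = 1/(32.0) − 1/(10.50) = -0.06399, so d_i2 = -15.63 cm; m₂ = −d_i2/d_o2 = +1.488.
m = m₁·m₂ = (-1.397)(+1.488) = -2.08.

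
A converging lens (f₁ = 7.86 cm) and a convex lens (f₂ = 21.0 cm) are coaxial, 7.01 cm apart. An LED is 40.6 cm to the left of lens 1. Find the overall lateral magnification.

m = -0.212

Lens 1: 1/d_i1 = 1/(7.86) − 1/(40.6) = 0.1026, so d_i1 = 9.747 cm; m₁ = −d_i1/d_o1 = -0.2401.
d_o2 = 7.01 − (9.747) = -2.737 cm (virtual object).
Lens 2: 1/d_i2 = 1/(21.0) − 1/(-2.737) = 0.4130, so d_i2 = 2.421 cm; m₂ = −d_i2/d_o2 = +0.8847.
m = m₁·m₂ = (-0.2401)(+0.8847) = -0.212.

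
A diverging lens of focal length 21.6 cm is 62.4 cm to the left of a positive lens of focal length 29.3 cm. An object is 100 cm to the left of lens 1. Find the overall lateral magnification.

f₁ = −21.6 cm (diverging).
Lens 1: 1/d_i1 = 1/(-21.6) − 1/(100) = -0.05630, so d_i1 = -17.76 cm; m₁ = −d_i1/d_o1 = +0.1776.
d_o2 = 62.4 − (-17.76) = 80.16 cm.
Lens 2: 1/d_i2 = 1/(29.3) − 1/(80.16) = 0.02165, so d_i2 = 46.18 cm; m₂ = −d_i2/d_o2 = -0.5761.
m = m₁·m₂ = (+0.1776)(-0.5761) = -0.102.

m = -0.102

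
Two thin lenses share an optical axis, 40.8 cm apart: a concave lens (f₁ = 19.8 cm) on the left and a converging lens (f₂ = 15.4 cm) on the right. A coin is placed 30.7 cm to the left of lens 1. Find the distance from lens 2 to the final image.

21.7 cm

Lens 1 is diverging, so f₁ = −19.8 cm.
Lens 1: 1/d_i1 = 1/f₁ − 1/d_o1 = 1/(-19.8) − 1/(30.7) = -0.08308, so d_i1 = -12.04 cm.
The intermediate image is 12.04 cm to the left of lens 1 (virtual), which is 40.8 − (-12.04) = 52.84 cm to the left of lens 2, so d_o2 = +52.84 cm.
Lens 2: 1/d_i2 = 1/f₂ − 1/d_o2 = 1/(15.4) − 1/(52.84) = 0.04601, so d_i2 = 21.7 cm.
The final image is real, 21.7 cm to the right of lens 2 (overall magnification ≈ -0.16).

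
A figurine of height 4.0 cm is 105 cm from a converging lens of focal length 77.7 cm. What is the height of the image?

1/d_i = 1/f − 1/d_o = 1/(77.70) − 1/(105) = 0.003346, so d_i = 298.8 cm.
m = −d_i/d_o = -2.846.
|h_i| = |m|·h_o = 2.846 × 4.0 = 11.4 cm. The image is real, inverted and enlarged, on the far side of the lens.

11.4 cm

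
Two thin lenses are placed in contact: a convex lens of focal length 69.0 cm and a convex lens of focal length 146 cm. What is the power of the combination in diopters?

P₁ = 1/f₁ = 1/(0.690 m) = +1.449 D; P₂ = 1/f₂ = 1/(1.46 m) = +0.6849 D.
For thin lenses in contact, P = P₁ + P₂ = (+1.449) + (+0.6849) = +2.13 D.

P = +2.13 D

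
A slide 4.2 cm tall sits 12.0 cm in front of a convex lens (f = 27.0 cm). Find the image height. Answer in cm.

7.56 cm

1/d_i = 1/f − 1/d_o = 1/(27.00) − 1/(12.0) = -0.04630, so d_i = -21.60 cm.
m = −d_i/d_o = +1.800.
|h_i| = |m|·h_o = 1.800 × 4.2 = 7.56 cm. The image is virtual, upright and enlarged, on the same side as the object.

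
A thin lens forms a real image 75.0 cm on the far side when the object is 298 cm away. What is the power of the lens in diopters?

P = +1.67 D

d_i = +75.0 cm.
1/f = 1/d_o + 1/d_i = 1/(298) + 1/(75.0) = 0.01669 cm⁻¹.
f = 59.92 cm = 0.5992 m, so P = 1/f = +1.67 D.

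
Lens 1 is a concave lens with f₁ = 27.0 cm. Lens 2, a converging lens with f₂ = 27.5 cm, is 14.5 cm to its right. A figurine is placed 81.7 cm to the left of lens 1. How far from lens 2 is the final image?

131 cm

Lens 1 is diverging, so f₁ = −27.0 cm.
Lens 1: 1/d_i1 = 1/f₁ − 1/d_o1 = 1/(-27.0) − 1/(81.7) = -0.04928, so d_i1 = -20.29 cm.
The intermediate image is 20.29 cm to the left of lens 1 (virtual), which is 14.5 − (-20.29) = 34.79 cm to the left of lens 2, so d_o2 = +34.79 cm.
Lens 2: 1/d_i2 = 1/f₂ − 1/d_o2 = 1/(27.5) − 1/(34.79) = 0.007620, so d_i2 = 131 cm.
The final image is real, 131 cm to the right of lens 2 (overall magnification ≈ -0.94).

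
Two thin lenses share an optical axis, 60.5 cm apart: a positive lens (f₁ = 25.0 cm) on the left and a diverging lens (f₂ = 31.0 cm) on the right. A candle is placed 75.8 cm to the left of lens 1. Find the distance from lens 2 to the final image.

Lens 1: 1/d_i1 = 1/f₁ − 1/d_o1 = 1/(25.0) − 1/(75.8) = 0.02681, so d_i1 = 37.30 cm.
The intermediate image is 37.30 cm to the right of lens 1, which is 60.5 − (37.30) = 23.20 cm to the left of lens 2, so d_o2 = +23.20 cm.
Lens 2 is diverging, so f₂ = −31.0 cm.
Lens 2: 1/d_i2 = 1/f₂ − 1/d_o2 = 1/(-31.0) − 1/(23.20) = -0.07536, so d_i2 = -13.3 cm.
The final image is virtual, 13.3 cm to the left of lens 2 (overall magnification ≈ -0.28).

13.3 cm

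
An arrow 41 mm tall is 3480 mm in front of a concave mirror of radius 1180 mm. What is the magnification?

m = -0.204

f = R/2 = 1180/2 = 590.0 mm.
1/d_i = 1/f − 1/d_o = 1/(590.0) − 1/(3480) = 0.001408, so d_i = 710.4 mm.
m = −d_i/d_o = −(710.4)/(3480) = -0.204.
The image is real, inverted and reduced, in front of the mirror.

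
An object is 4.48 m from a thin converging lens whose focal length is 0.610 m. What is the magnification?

1/d_i = 1/f − 1/d_o = 1/(0.6100) − 1/(4.48) = 1.416, so d_i = 0.7061 m.
m = −d_i/d_o = −(0.7061)/(4.48) = -0.158.
The image is real, inverted and reduced, on the far side of the lens.

m = -0.158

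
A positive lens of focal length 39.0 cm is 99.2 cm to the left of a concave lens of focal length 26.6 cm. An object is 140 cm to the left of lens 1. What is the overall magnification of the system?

m = -0.143

Lens 1: 1/d_i1 = 1/(39.0) − 1/(140) = 0.01850, so d_i1 = 54.06 cm; m₁ = −d_i1/d_o1 = -0.3861.
d_o2 = 99.2 − (54.06) = 45.14 cm.
f₂ = −26.6 cm (diverging).
Lens 2: 1/d_i2 = 1/(-26.6) − 1/(45.14) = -0.05975, so d_i2 = -16.74 cm; m₂ = −d_i2/d_o2 = +0.3708.
m = m₁·m₂ = (-0.3861)(+0.3708) = -0.143.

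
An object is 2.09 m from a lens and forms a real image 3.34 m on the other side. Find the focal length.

f = 1.29 m (converging)

Real image ⇒ d_i = +3.34 m.
1/f = 1/d_o + 1/d_i = 1/(2.09) + 1/(3.34) = 0.7779, so f = 1.29 m.
Since f is positive, the lens is converging.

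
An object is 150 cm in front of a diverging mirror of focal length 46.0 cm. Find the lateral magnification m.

For a diverging mirror, f = -46.0 cm.
1/d_i = 1/f − 1/d_o = 1/(-46.00) − 1/(150) = -0.02841, so d_i = -35.20 cm.
m = −d_i/d_o = −(-35.20)/(150) = +0.235.
The image is virtual, upright and reduced, behind the mirror.

m = +0.235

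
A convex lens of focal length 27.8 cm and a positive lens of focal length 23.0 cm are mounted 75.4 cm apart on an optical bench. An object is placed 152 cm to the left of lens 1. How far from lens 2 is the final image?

Lens 1: 1/d_i1 = 1/f₁ − 1/d_o1 = 1/(27.8) − 1/(152) = 0.02939, so d_i1 = 34.02 cm.
The intermediate image is 34.02 cm to the right of lens 1, which is 75.4 − (34.02) = 41.38 cm to the left of lens 2, so d_o2 = +41.38 cm.
Lens 2: 1/d_i2 = 1/f₂ − 1/d_o2 = 1/(23.0) − 1/(41.38) = 0.01931, so d_i2 = 51.8 cm.
The final image is real, 51.8 cm to the right of lens 2 (overall magnification ≈ 0.28).

51.8 cm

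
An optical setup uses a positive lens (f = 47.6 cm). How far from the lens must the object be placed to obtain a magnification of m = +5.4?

m = −d_i/d_o ⇒ d_i = −m·d_o.
1/f = 1/d_o + 1/d_i = 1/d_o − 1/(m·d_o) = (1 − 1/m)/d_o, so d_o = f(1 − 1/m) = (47.60)(1 − 1/(+5.4)) = 38.8 cm.

38.8 cm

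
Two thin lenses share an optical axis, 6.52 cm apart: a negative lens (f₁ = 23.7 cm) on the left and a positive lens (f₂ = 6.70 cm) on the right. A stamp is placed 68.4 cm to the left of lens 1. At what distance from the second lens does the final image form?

9.28 cm

Lens 1 is diverging, so f₁ = −23.7 cm.
Lens 1: 1/d_i1 = 1/f₁ − 1/d_o1 = 1/(-23.7) − 1/(68.4) = -0.05681, so d_i1 = -17.60 cm.
The intermediate image is 17.60 cm to the left of lens 1 (virtual), which is 6.52 − (-17.60) = 24.12 cm to the left of lens 2, so d_o2 = +24.12 cm.
Lens 2: 1/d_i2 = 1/f₂ − 1/d_o2 = 1/(6.70) − 1/(24.12) = 0.1078, so d_i2 = 9.28 cm.
The final image is real, 9.28 cm to the right of lens 2 (overall magnification ≈ -0.099).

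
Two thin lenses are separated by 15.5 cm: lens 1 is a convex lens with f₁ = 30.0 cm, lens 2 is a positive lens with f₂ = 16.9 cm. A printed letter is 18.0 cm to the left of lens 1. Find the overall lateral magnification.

m = -0.969

Lens 1: 1/d_i1 = 1/(30.0) − 1/(18.0) = -0.02222, so d_i1 = -45.00 cm; m₁ = −d_i1/d_o1 = +2.500.
d_o2 = 15.5 − (-45.00) = 60.50 cm.
Lens 2: 1/d_i2 = 1/(16.9) − 1/(60.50) = 0.04264, so d_i2 = 23.45 cm; m₂ = −d_i2/d_o2 = -0.3876.
m = m₁·m₂ = (+2.500)(-0.3876) = -0.969.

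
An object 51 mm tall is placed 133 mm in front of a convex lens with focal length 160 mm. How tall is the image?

302 mm

1/d_i = 1/f − 1/d_o = 1/(160.0) − 1/(133) = -0.001269, so d_i = -788.1 mm.
m = −d_i/d_o = +5.926.
|h_i| = |m|·h_o = 5.926 × 51 = 302 mm. The image is virtual, upright and enlarged, on the same side as the object.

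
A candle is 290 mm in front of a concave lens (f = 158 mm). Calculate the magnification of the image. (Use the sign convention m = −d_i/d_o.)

m = +0.353

For a concave lens, f = -158 mm.
1/d_i = 1/f − 1/d_o = 1/(-158.0) − 1/(290) = -0.009777, so d_i = -102.3 mm.
m = −d_i/d_o = −(-102.3)/(290) = +0.353.
The image is virtual, upright and reduced, on the same side as the object.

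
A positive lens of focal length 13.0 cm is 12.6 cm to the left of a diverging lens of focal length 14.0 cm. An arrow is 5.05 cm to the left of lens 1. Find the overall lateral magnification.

Lens 1: 1/d_i1 = 1/(13.0) − 1/(5.05) = -0.1211, so d_i1 = -8.258 cm; m₁ = −d_i1/d_o1 = +1.635.
d_o2 = 12.6 − (-8.258) = 20.86 cm.
f₂ = −14.0 cm (diverging).
Lens 2: 1/d_i2 = 1/(-14.0) − 1/(20.86) = -0.1194, so d_i2 = -8.378 cm; m₂ = −d_i2/d_o2 = +0.4016.
m = m₁·m₂ = (+1.635)(+0.4016) = +0.657.

m = +0.657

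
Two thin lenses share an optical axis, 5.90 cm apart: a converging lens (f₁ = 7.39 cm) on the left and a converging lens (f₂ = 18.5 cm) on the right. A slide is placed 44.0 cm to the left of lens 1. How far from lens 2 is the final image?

2.57 cm

Lens 1: 1/d_i1 = 1/f₁ − 1/d_o1 = 1/(7.39) − 1/(44.0) = 0.1126, so d_i1 = 8.882 cm.
The intermediate image is 8.882 cm to the right of lens 1, which lies 2.982 cm to the right of lens 2 — a virtual object — so d_o2 = −2.982 cm.
Lens 2: 1/d_i2 = 1/f₂ − 1/d_o2 = 1/(18.5) − 1/(-2.982) = 0.3894, so d_i2 = 2.57 cm.
The final image is real, 2.57 cm to the right of lens 2 (overall magnification ≈ -0.17).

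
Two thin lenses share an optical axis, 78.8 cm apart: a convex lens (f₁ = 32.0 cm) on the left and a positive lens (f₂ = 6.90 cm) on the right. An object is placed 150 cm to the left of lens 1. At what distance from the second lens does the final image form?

8.42 cm

Lens 1: 1/d_i1 = 1/f₁ − 1/d_o1 = 1/(32.0) − 1/(150) = 0.02458, so d_i1 = 40.68 cm.
The intermediate image is 40.68 cm to the right of lens 1, which is 78.8 − (40.68) = 38.12 cm to the left of lens 2, so d_o2 = +38.12 cm.
Lens 2: 1/d_i2 = 1/f₂ − 1/d_o2 = 1/(6.90) − 1/(38.12) = 0.1187, so d_i2 = 8.42 cm.
The final image is real, 8.42 cm to the right of lens 2 (overall magnification ≈ 0.060).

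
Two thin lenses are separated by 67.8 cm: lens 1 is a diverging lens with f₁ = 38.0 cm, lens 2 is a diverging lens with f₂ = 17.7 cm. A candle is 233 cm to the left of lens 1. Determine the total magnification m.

m = +0.0210

f₁ = −38.0 cm (diverging).
Lens 1: 1/d_i1 = 1/(-38.0) − 1/(233) = -0.03061, so d_i1 = -32.67 cm; m₁ = −d_i1/d_o1 = +0.1402.
d_o2 = 67.8 − (-32.67) = 100.5 cm.
f₂ = −17.7 cm (diverging).
Lens 2: 1/d_i2 = 1/(-17.7) − 1/(100.5) = -0.06645, so d_i2 = -15.05 cm; m₂ = −d_i2/d_o2 = +0.1497.
m = m₁·m₂ = (+0.1402)(+0.1497) = +0.0210.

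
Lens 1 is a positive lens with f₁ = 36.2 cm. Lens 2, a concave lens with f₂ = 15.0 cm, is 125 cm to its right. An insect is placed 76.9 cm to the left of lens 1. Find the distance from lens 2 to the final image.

Lens 1: 1/d_i1 = 1/f₁ − 1/d_o1 = 1/(36.2) − 1/(76.9) = 0.01462, so d_i1 = 68.40 cm.
The intermediate image is 68.40 cm to the right of lens 1, which is 125 − (68.40) = 56.60 cm to the left of lens 2, so d_o2 = +56.60 cm.
Lens 2 is diverging, so f₂ = −15.0 cm.
Lens 2: 1/d_i2 = 1/f₂ − 1/d_o2 = 1/(-15.0) − 1/(56.60) = -0.08433, so d_i2 = -11.9 cm.
The final image is virtual, 11.9 cm to the left of lens 2 (overall magnification ≈ -0.19).

11.9 cm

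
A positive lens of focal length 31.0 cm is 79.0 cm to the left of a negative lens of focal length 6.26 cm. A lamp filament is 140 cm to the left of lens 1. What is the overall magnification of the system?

m = -0.0392

Lens 1: 1/d_i1 = 1/(31.0) − 1/(140) = 0.02512, so d_i1 = 39.82 cm; m₁ = −d_i1/d_o1 = -0.2844.
d_o2 = 79.0 − (39.82) = 39.18 cm.
f₂ = −6.26 cm (diverging).
Lens 2: 1/d_i2 = 1/(-6.26) − 1/(39.18) = -0.1853, so d_i2 = -5.398 cm; m₂ = −d_i2/d_o2 = +0.1378.
m = m₁·m₂ = (-0.2844)(+0.1378) = -0.0392.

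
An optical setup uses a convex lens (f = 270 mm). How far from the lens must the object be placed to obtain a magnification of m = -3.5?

347 mm

m = −d_i/d_o ⇒ d_i = −m·d_o.
1/f = 1/d_o + 1/d_i = 1/d_o − 1/(m·d_o) = (1 − 1/m)/d_o, so d_o = f(1 − 1/m) = (270.0)(1 − 1/(-3.5)) = 347 mm.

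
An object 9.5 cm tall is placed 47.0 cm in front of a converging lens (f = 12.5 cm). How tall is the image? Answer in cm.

3.44 cm

1/d_i = 1/f − 1/d_o = 1/(12.50) − 1/(47.0) = 0.05872, so d_i = 17.03 cm.
m = −d_i/d_o = -0.3623.
|h_i| = |m|·h_o = 0.3623 × 9.5 = 3.44 cm. The image is real, inverted and reduced, on the far side of the lens.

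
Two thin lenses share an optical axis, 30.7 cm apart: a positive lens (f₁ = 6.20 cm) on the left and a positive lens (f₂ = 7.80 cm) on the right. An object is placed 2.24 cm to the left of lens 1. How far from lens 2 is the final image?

10.1 cm

Lens 1: 1/d_i1 = 1/f₁ − 1/d_o1 = 1/(6.20) − 1/(2.24) = -0.2851, so d_i1 = -3.507 cm.
The intermediate image is 3.507 cm to the left of lens 1 (virtual), which is 30.7 − (-3.507) = 34.21 cm to the left of lens 2, so d_o2 = +34.21 cm.
Lens 2: 1/d_i2 = 1/f₂ − 1/d_o2 = 1/(7.80) − 1/(34.21) = 0.09897, so d_i2 = 10.1 cm.
The final image is real, 10.1 cm to the right of lens 2 (overall magnification ≈ -0.46).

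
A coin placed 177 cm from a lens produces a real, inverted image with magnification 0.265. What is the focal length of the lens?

f = 37.1 cm (converging)

m = −d_i/d_o ⇒ d_i = −m·d_o = −(-0.265)·(177) = 46.91 cm.
1/f = 1/d_o + 1/d_i = 1/(177) + 1/(46.91) = 0.02697, so f = 37.1 cm.
Since f is positive, the lens is converging.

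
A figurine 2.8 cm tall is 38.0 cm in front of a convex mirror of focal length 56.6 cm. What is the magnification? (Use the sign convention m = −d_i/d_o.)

For a convex mirror, f = -56.6 cm.
1/d_i = 1/f − 1/d_o = 1/(-56.60) − 1/(38.0) = -0.04398, so d_i = -22.74 cm.
m = −d_i/d_o = −(-22.74)/(38.0) = +0.598.
The image is virtual, upright and reduced, behind the mirror.

m = +0.598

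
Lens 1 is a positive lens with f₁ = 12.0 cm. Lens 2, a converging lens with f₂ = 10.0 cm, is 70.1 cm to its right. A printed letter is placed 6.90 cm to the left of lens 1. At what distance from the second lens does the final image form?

11.3 cm

Lens 1: 1/d_i1 = 1/f₁ − 1/d_o1 = 1/(12.0) − 1/(6.90) = -0.06159, so d_i1 = -16.24 cm.
The intermediate image is 16.24 cm to the left of lens 1 (virtual), which is 70.1 − (-16.24) = 86.34 cm to the left of lens 2, so d_o2 = +86.34 cm.
Lens 2: 1/d_i2 = 1/f₂ − 1/d_o2 = 1/(10.0) − 1/(86.34) = 0.08842, so d_i2 = 11.3 cm.
The final image is real, 11.3 cm to the right of lens 2 (overall magnification ≈ -0.31).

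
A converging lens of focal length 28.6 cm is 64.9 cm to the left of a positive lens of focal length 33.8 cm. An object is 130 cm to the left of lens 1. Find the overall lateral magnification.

m = -1.71

Lens 1: 1/d_i1 = 1/(28.6) − 1/(130) = 0.02727, so d_i1 = 36.67 cm; m₁ = −d_i1/d_o1 = -0.2821.
d_o2 = 64.9 − (36.67) = 28.23 cm.
Lens 2: 1/d_i2 = 1/(33.8) − 1/(28.23) = -0.005838, so d_i2 = -171.3 cm; m₂ = −d_i2/d_o2 = +6.068.
m = m₁·m₂ = (-0.2821)(+6.068) = -1.71.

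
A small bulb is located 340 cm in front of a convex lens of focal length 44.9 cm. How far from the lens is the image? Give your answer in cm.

51.7 cm

Thin-lens equation: 1/s_i = 1/f − 1/s_o = 1/(44.90) − 1/(340) = 0.02227 − 0.002941 = 0.01933, so s_i = 51.7 cm.
The image is real, inverted and reduced, on the far side of the lens.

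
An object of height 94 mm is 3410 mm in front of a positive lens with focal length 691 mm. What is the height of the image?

1/d_i = 1/f − 1/d_o = 1/(691.0) − 1/(3410) = 0.001154, so d_i = 866.6 mm.
m = −d_i/d_o = -0.2541.
|h_i| = |m|·h_o = 0.2541 × 94 = 23.9 mm. The image is real, inverted and reduced, on the far side of the lens.

23.9 mm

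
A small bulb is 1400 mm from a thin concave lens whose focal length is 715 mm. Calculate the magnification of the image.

For a concave lens, f = -715 mm.
1/d_i = 1/f − 1/d_o = 1/(-715.0) − 1/(1400) = -0.002113, so d_i = -473.3 mm.
m = −d_i/d_o = −(-473.3)/(1400) = +0.338.
The image is virtual, upright and reduced, on the same side as the object.

m = +0.338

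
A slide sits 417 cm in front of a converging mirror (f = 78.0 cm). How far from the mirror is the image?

95.9 cm

Mirror equation: 1/s_i = 1/f − 1/s_o = 1/(78.00) − 1/(417) = 0.01282 − 0.002398 = 0.01042, so s_i = 95.9 cm.
The image is real, inverted and reduced, in front of the mirror.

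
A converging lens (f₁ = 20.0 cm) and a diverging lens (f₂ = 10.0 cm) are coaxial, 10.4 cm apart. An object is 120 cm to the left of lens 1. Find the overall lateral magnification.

m = +0.556

Lens 1: 1/d_i1 = 1/(20.0) − 1/(120) = 0.04167, so d_i1 = 24.00 cm; m₁ = −d_i1/d_o1 = -0.2000.
d_o2 = 10.4 − (24.00) = -13.60 cm (virtual object).
f₂ = −10.0 cm (diverging).
Lens 2: 1/d_i2 = 1/(-10.0) − 1/(-13.60) = -0.02647, so d_i2 = -37.78 cm; m₂ = −d_i2/d_o2 = -2.778.
m = m₁·m₂ = (-0.2000)(-2.778) = +0.556.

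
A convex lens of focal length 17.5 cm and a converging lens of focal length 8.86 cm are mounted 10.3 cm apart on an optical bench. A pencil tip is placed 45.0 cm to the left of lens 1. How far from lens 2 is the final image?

Lens 1: 1/d_i1 = 1/f₁ − 1/d_o1 = 1/(17.5) − 1/(45.0) = 0.03492, so d_i1 = 28.64 cm.
The intermediate image is 28.64 cm to the right of lens 1, which lies 18.34 cm to the right of lens 2 — a virtual object — so d_o2 = −18.34 cm.
Lens 2: 1/d_i2 = 1/f₂ − 1/d_o2 = 1/(8.86) − 1/(-18.34) = 0.1674, so d_i2 = 5.97 cm.
The final image is real, 5.97 cm to the right of lens 2 (overall magnification ≈ -0.21).

5.97 cm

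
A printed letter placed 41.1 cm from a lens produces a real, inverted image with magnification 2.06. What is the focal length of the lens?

m = −d_i/d_o ⇒ d_i = −m·d_o = −(-2.06)·(41.1) = 84.67 cm.
1/f = 1/d_o + 1/d_i = 1/(41.1) + 1/(84.67) = 0.03614, so f = 27.7 cm.
Since f is positive, the lens is converging.

f = 27.7 cm (converging)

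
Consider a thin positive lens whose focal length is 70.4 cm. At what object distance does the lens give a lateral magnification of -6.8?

80.8 cm

m = −d_i/d_o ⇒ d_i = −m·d_o.
1/f = 1/d_o + 1/d_i = 1/d_o − 1/(m·d_o) = (1 − 1/m)/d_o, so d_o = f(1 − 1/m) = (70.40)(1 − 1/(-6.8)) = 80.8 cm.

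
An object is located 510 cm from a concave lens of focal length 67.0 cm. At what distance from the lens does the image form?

59.2 cm

For a concave lens, f = -67.0 cm.
Thin-lens equation: 1/s_i = 1/f − 1/s_o = 1/(-67.00) − 1/(510) = -0.01493 − 0.001961 = -0.01689, so s_i = -59.2 cm.
The image is virtual, upright and reduced, on the same side as the object.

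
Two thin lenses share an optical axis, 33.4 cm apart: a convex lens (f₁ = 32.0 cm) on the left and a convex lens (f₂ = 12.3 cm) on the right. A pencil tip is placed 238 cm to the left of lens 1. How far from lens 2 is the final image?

Lens 1: 1/d_i1 = 1/f₁ − 1/d_o1 = 1/(32.0) − 1/(238) = 0.02705, so d_i1 = 36.97 cm.
The intermediate image is 36.97 cm to the right of lens 1, which lies 3.570 cm to the right of lens 2 — a virtual object — so d_o2 = −3.570 cm.
Lens 2: 1/d_i2 = 1/f₂ − 1/d_o2 = 1/(12.3) − 1/(-3.570) = 0.3614, so d_i2 = 2.77 cm.
The final image is real, 2.77 cm to the right of lens 2 (overall magnification ≈ -0.12).

2.77 cm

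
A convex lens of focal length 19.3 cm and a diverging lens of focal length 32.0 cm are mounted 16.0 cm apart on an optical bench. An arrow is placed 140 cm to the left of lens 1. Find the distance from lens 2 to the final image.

7.98 cm

Lens 1: 1/d_i1 = 1/f₁ − 1/d_o1 = 1/(19.3) − 1/(140) = 0.04467, so d_i1 = 22.39 cm.
The intermediate image is 22.39 cm to the right of lens 1, which lies 6.390 cm to the right of lens 2 — a virtual object — so d_o2 = −6.390 cm.
Lens 2 is diverging, so f₂ = −32.0 cm.
Lens 2: 1/d_i2 = 1/f₂ − 1/d_o2 = 1/(-32.0) − 1/(-6.390) = 0.1252, so d_i2 = 7.98 cm.
The final image is real, 7.98 cm to the right of lens 2 (overall magnification ≈ -0.20).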